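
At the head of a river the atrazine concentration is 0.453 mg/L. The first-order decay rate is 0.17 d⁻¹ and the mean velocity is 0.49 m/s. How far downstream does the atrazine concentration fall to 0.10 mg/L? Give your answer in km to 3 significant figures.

From C = C₀·e^(−kt), t = ln(C₀/C)/k = ln(0.453/0.10)/0.17 = 1.511/0.17 = 8.887 d.
Distance = v·t = 0.49 m/s × 7.678e+05 s = 3.762e+05 m = 376.2 km.

376 km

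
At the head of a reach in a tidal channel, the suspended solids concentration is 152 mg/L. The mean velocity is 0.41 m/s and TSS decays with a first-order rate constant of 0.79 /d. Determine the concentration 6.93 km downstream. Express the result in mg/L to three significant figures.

130 mg/L

Travel time t = 6.93 km / 0.41 m/s = 6930/0.41 = 1.69e+04 s = 0.1956 d.
First-order decay: C = 152·exp(−0.79·0.1956) = 152·0.8568 = 130.2 mg/L.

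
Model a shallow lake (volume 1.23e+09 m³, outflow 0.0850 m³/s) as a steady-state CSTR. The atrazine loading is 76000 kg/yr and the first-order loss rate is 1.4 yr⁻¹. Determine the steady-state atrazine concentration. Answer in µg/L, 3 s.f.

44.1 µg/L

Outflow Q = 0.0850 m³/s × 3.156e+07 s/yr = 2.682e+06 m³/yr.
Steady-state CSTR mass balance: W = Q·C + k·V·C, so C = W/(Q + kV).
Q + kV = 2.682e+06 + 1.4·1.23e+09 = 1.725e+09 m³/yr.
C = 76000/1.725e+09 = 4.407e-05 kg/m³ = 0.04407 mg/L = 44.07 µg/L.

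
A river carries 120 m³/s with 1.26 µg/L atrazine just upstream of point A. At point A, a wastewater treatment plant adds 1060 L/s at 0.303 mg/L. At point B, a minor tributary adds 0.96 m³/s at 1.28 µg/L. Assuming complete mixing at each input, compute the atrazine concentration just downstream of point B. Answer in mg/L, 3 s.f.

0.00388 mg/L

1.26 µg/L = 0.00126 mg/L.
1060 L/s = 1.06 m³/s.
After input A: C = (120·0.00126 + 1.06·0.303) / 121.1 = 0.003902 mg/L.
1.28 µg/L = 0.00128 mg/L.
After input B: C = (121.1·0.003902 + 0.96·0.00128) / 122 = 0.003881 mg/L.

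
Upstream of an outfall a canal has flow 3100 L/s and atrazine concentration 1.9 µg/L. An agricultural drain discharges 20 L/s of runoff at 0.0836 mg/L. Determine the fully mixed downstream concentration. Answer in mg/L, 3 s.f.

0.00242 mg/L

20 L/s = 0.02 m³/s.
3100 L/s = 3.1 m³/s.
1.9 µg/L = 0.0019 mg/L.
Conservation of mass across the mixing zone: C = (0.02·0.0836 + 3.1·0.0019) / (0.02 + 3.1) = 0.007562/3.12 = 0.002424 mg/L.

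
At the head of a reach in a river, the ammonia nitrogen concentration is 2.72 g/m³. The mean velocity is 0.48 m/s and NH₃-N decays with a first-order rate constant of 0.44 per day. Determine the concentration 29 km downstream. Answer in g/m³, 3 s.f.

Travel time t = 29 km / 0.48 m/s = 2.9e+04/0.48 = 6.042e+04 s = 0.6993 d.
First-order decay: C = 2.72·exp(−0.44·0.6993) = 2.72·0.7352 = 2 g/m³.

2.00 g/m³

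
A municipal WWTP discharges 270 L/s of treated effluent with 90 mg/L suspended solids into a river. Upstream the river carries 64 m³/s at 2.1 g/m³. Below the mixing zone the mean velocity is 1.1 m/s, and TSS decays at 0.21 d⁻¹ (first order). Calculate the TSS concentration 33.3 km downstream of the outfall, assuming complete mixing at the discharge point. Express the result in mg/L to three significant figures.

270 L/s = 0.27 m³/s.
After complete mixing, C₀ = (0.27·90 + 64·2.1) / 64.27 = 2.469 mg/L.
Travel time t = 3.33e+04 m / 1.1 m/s = 3.027e+04 s = 0.3504 d.
C = 2.469·exp(−0.21·0.3504) = 2.469·0.9291 = 2.294 mg/L.

2.29 mg/L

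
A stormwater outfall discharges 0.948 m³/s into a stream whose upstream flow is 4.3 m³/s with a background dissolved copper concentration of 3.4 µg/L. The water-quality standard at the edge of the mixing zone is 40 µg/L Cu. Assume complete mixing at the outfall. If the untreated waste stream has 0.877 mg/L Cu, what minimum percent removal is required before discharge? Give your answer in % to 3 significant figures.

3.4 µg/L = 0.0034 mg/L.
40 µg/L = 0.04 mg/L.
Mass balance: 0.04·5.248 = 0.948·Cₑ + 4.3·0.0034.
Cₑ = (0.2099 − 0.01462) / 0.948 = 0.206 mg/L.
Required removal = 1 − 0.206/0.877 = 76.51 %.

76.5 %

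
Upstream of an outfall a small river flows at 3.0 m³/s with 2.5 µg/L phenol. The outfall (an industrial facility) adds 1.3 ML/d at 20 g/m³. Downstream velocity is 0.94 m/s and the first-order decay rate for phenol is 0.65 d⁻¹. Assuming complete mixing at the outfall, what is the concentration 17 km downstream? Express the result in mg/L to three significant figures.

0.0893 mg/L

1.3 ML/d = 0.01505 m³/s.
2.5 µg/L = 0.0025 mg/L.
After complete mixing, C₀ = (0.01505·20 + 3·0.0025) / 3.015 = 0.1023 mg/L.
Travel time t = 1.7e+04 m / 0.94 m/s = 1.809e+04 s = 0.2093 d.
C = 0.1023·exp(−0.65·0.2093) = 0.1023·0.8728 = 0.08928 mg/L.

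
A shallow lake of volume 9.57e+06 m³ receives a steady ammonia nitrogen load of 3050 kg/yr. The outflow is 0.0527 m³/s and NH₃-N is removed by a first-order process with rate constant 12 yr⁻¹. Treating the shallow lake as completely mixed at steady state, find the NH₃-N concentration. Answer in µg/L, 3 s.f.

Outflow Q = 0.0527 m³/s × 3.156e+07 s/yr = 1.663e+06 m³/yr.
Steady-state CSTR mass balance: W = Q·C + k·V·C, so C = W/(Q + kV).
Q + kV = 1.663e+06 + 12·9.57e+06 = 1.165e+08 m³/yr.
C = 3050/1.165e+08 = 2.618e-05 kg/m³ = 0.02618 mg/L = 26.18 µg/L.

26.2 µg/L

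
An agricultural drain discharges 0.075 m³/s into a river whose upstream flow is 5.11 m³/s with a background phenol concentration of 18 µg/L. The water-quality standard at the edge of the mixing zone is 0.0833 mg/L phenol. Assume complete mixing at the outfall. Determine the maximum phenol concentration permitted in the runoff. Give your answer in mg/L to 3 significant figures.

18 µg/L = 0.018 mg/L.
Mass balance: 0.0833·5.185 = 0.075·Cₑ + 5.11·0.018.
Cₑ = (0.4319 − 0.09198) / 0.075 = 4.532 mg/L.

4.53 mg/L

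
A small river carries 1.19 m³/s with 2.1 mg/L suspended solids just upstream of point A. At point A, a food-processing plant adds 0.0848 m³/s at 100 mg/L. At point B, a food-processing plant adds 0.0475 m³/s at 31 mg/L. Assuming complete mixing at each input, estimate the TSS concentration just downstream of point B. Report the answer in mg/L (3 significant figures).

After input A: C = (1.19·2.1 + 0.0848·100) / 1.275 = 8.612 mg/L.
After input B: C = (1.275·8.612 + 0.0475·31) / 1.322 = 9.417 mg/L.

9.42 mg/L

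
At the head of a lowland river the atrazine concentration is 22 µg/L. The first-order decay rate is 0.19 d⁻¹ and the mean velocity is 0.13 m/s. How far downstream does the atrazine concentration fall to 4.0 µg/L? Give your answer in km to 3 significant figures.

From C = C₀·e^(−kt), t = ln(C₀/C)/k = ln(22/4.0)/0.19 = 1.705/0.19 = 8.972 d.
Distance = v·t = 0.13 m/s × 7.752e+05 s = 1.008e+05 m = 100.8 km.

101 km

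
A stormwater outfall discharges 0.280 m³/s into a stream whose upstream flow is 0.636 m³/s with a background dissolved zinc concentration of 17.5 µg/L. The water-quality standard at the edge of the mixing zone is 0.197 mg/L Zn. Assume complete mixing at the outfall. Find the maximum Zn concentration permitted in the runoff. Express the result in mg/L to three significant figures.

17.5 µg/L = 0.0175 mg/L.
Mass balance: 0.197·0.916 = 0.28·Cₑ + 0.636·0.0175.
Cₑ = (0.1805 − 0.01113) / 0.28 = 0.6047 mg/L.

0.605 mg/L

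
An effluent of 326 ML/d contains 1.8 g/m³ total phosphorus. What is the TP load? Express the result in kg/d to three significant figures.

587 kg/d

326 ML/d = 3.773 m³/s.
Mass flux = Q·C = 3.773 m³/s × 1.8 g/m³ = 6.792 g/s.
= 6.792 g/s × 86.4 = 586.8 kg/d.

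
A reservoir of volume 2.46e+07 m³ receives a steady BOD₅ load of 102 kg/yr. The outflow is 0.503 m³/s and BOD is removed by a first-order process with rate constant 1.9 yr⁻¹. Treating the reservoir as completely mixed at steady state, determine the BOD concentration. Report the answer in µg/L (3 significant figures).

1.63 µg/L

Outflow Q = 0.503 m³/s × 3.156e+07 s/yr = 1.587e+07 m³/yr.
Steady-state CSTR mass balance: W = Q·C + k·V·C, so C = W/(Q + kV).
Q + kV = 1.587e+07 + 1.9·2.46e+07 = 6.261e+07 m³/yr.
C = 102/6.261e+07 = 1.629e-06 kg/m³ = 0.001629 mg/L = 1.629 µg/L.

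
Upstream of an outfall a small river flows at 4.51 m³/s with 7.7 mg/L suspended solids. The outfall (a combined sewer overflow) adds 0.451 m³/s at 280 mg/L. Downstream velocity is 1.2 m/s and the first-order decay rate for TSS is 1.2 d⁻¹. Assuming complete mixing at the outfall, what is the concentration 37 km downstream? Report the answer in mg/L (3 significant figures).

After complete mixing, C₀ = (0.451·280 + 4.51·7.7) / 4.961 = 32.45 mg/L.
Travel time t = 3.7e+04 m / 1.2 m/s = 3.083e+04 s = 0.3569 d.
C = 32.45·exp(−1.2·0.3569) = 32.45·0.6517 = 21.15 mg/L.

21.1 mg/L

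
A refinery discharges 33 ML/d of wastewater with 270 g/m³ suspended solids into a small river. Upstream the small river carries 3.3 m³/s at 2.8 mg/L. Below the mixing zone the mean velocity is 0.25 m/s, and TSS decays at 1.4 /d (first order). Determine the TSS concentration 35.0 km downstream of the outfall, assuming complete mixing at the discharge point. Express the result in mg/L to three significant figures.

33 ML/d = 0.3819 m³/s.
After complete mixing, C₀ = (0.3819·270 + 3.3·2.8) / 3.682 = 30.52 mg/L.
Travel time t = 3.5e+04 m / 0.25 m/s = 1.4e+05 s = 1.62 d.
C = 30.52·exp(−1.4·1.62) = 30.52·0.1035 = 3.158 mg/L.

3.16 mg/L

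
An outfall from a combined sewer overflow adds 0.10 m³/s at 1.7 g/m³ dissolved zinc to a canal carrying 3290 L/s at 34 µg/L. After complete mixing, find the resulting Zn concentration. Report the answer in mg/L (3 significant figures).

3290 L/s = 3.29 m³/s.
34 µg/L = 0.034 mg/L.
Conservation of mass across the mixing zone: C = (0.1·1.7 + 3.29·0.034) / (0.1 + 3.29) = 0.2819/3.39 = 0.08314 mg/L.

0.0831 mg/L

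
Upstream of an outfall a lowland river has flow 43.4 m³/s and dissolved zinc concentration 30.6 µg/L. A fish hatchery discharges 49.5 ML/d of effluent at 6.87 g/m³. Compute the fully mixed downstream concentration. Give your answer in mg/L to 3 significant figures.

0.120 mg/L

49.5 ML/d = 0.5729 m³/s.
30.6 µg/L = 0.0306 mg/L.
Conservation of mass across the mixing zone: C = (0.5729·6.87 + 43.4·0.0306) / (0.5729 + 43.4) = 5.264/43.97 = 0.1197 mg/L.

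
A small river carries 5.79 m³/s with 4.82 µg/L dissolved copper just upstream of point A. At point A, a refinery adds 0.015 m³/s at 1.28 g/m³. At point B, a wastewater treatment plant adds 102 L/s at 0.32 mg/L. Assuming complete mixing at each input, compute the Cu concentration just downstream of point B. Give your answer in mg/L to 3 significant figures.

0.0135 mg/L

4.82 µg/L = 0.00482 mg/L.
After input A: C = (5.79·0.00482 + 0.015·1.28) / 5.805 = 0.008115 mg/L.
102 L/s = 0.102 m³/s.
After input B: C = (5.805·0.008115 + 0.102·0.32) / 5.907 = 0.0135 mg/L.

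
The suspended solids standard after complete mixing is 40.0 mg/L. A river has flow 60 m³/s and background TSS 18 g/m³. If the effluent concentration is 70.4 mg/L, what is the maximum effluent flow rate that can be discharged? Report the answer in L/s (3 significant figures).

Mass balance at complete mixing: C_std·(Q_w + Q_r) = Q_w·C_e + Q_r·C_b.
Rearranging, Q_w = Q_r·(C_std − C_b)/(C_e − C_std) = 60·(40 − 18) / (70.4 − 40) = 43.42 m³/s.
= 4.342e+04 L/s.

43400 L/s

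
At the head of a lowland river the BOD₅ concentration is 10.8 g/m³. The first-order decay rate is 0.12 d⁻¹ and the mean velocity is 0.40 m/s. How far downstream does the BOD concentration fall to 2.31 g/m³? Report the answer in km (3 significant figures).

From C = C₀·e^(−kt), t = ln(C₀/C)/k = ln(10.8/2.31)/0.12 = 1.542/0.12 = 12.85 d.
Distance = v·t = 0.40 m/s × 1.11e+06 s = 4.442e+05 m = 444.2 km.

444 km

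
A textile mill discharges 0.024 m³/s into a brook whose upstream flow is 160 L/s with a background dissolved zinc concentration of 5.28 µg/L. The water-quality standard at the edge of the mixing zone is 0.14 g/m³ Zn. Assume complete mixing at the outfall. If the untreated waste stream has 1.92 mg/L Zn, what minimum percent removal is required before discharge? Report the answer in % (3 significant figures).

160 L/s = 0.16 m³/s.
5.28 µg/L = 0.00528 mg/L.
Mass balance: 0.14·0.184 = 0.024·Cₑ + 0.16·0.00528.
Cₑ = (0.02576 − 0.0008448) / 0.024 = 1.038 mg/L.
Required removal = 1 − 1.038/1.92 = 45.93 %.

45.9 %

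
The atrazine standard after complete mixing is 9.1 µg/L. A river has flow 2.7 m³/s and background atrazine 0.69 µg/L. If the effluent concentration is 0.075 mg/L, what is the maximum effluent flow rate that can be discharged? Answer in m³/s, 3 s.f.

0.69 µg/L = 0.00069 mg/L.
9.1 µg/L = 0.0091 mg/L.
Mass balance at complete mixing: C_std·(Q_w + Q_r) = Q_w·C_e + Q_r·C_b.
Rearranging, Q_w = Q_r·(C_std − C_b)/(C_e − C_std) = 2.7·(0.0091 − 0.00069) / (0.075 − 0.0091) = 0.3446 m³/s.

0.345 m³/s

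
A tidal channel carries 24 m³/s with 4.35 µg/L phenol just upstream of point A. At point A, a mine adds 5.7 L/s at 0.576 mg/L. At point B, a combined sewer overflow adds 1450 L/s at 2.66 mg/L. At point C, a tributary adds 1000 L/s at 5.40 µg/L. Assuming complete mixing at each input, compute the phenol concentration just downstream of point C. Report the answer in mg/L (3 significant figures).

4.35 µg/L = 0.00435 mg/L.
5.7 L/s = 0.0057 m³/s.
After input A: C = (24·0.00435 + 0.0057·0.576) / 24.01 = 0.004486 mg/L.
1450 L/s = 1.45 m³/s.
After input B: C = (24.01·0.004486 + 1.45·2.66) / 25.46 = 0.1557 mg/L.
1000 L/s = 1 m³/s.
5.40 µg/L = 0.0054 mg/L.
After input C: C = (25.46·0.1557 + 1·0.0054) / 26.46 = 0.1501 mg/L.

0.150 mg/L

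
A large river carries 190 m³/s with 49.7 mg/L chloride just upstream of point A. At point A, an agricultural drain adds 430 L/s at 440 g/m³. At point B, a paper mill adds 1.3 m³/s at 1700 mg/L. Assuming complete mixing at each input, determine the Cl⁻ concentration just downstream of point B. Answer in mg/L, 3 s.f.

61.8 mg/L

430 L/s = 0.43 m³/s.
After input A: C = (190·49.7 + 0.43·440) / 190.4 = 50.58 mg/L.
After input B: C = (190.4·50.58 + 1.3·1700) / 191.7 = 61.76 mg/L.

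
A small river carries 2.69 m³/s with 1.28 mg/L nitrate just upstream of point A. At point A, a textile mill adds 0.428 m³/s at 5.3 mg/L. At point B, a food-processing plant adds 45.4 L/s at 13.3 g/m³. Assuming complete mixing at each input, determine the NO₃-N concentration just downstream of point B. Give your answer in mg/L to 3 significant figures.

2.00 mg/L

After input A: C = (2.69·1.28 + 0.428·5.3) / 3.118 = 1.832 mg/L.
45.4 L/s = 0.0454 m³/s.
After input B: C = (3.118·1.832 + 0.0454·13.3) / 3.163 = 1.996 mg/L.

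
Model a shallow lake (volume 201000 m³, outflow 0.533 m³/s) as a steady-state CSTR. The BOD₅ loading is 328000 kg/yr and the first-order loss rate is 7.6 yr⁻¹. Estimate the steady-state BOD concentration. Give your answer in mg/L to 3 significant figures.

17.9 mg/L

Outflow Q = 0.533 m³/s × 3.156e+07 s/yr = 1.682e+07 m³/yr.
Steady-state CSTR mass balance: W = Q·C + k·V·C, so C = W/(Q + kV).
Q + kV = 1.682e+07 + 7.6·201000 = 1.835e+07 m³/yr.
C = 328000/1.835e+07 = 0.01788 kg/m³ = 17.88 mg/L.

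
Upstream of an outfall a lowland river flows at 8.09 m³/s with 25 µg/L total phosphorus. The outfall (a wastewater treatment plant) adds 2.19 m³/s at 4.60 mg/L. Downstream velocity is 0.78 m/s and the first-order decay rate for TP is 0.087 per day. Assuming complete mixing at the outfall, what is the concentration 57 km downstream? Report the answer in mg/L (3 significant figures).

0.929 mg/L

25 µg/L = 0.025 mg/L.
After complete mixing, C₀ = (2.19·4.6 + 8.09·0.025) / 10.28 = 0.9996 mg/L.
Travel time t = 5.7e+04 m / 0.78 m/s = 7.308e+04 s = 0.8458 d.
C = 0.9996·exp(−0.087·0.8458) = 0.9996·0.9291 = 0.9287 mg/L.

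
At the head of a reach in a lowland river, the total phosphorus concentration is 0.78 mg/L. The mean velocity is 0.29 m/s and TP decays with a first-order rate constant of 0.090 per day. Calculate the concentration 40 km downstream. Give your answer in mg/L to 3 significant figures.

Travel time t = 40 km / 0.29 m/s = 4e+04/0.29 = 1.379e+05 s = 1.596 d.
First-order decay: C = 0.78·exp(−0.090·1.596) = 0.78·0.8662 = 0.6756 mg/L.

0.676 mg/L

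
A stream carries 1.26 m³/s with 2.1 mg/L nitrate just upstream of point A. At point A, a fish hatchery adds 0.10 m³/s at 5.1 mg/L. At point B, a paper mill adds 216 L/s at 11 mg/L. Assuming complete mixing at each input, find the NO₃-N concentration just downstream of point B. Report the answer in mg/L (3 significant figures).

3.51 mg/L

After input A: C = (1.26·2.1 + 0.1·5.1) / 1.36 = 2.321 mg/L.
216 L/s = 0.216 m³/s.
After input B: C = (1.36·2.321 + 0.216·11) / 1.576 = 3.51 mg/L.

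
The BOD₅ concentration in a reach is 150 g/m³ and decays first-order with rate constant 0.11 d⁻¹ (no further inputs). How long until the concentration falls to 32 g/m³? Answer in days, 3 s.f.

14.0 d

t = ln(C₀/C)/k = ln(150/32)/0.11 = 1.545/0.11 = 14.04 d.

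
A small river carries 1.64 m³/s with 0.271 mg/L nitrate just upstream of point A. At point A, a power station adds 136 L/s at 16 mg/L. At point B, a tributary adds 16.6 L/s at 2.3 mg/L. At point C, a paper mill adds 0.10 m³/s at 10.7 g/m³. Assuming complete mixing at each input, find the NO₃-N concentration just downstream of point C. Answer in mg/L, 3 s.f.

1.97 mg/L

136 L/s = 0.136 m³/s.
After input A: C = (1.64·0.271 + 0.136·16) / 1.776 = 1.475 mg/L.
16.6 L/s = 0.0166 m³/s.
After input B: C = (1.776·1.475 + 0.0166·2.3) / 1.793 = 1.483 mg/L.
After input C: C = (1.793·1.483 + 0.1·10.7) / 1.893 = 1.97 mg/L.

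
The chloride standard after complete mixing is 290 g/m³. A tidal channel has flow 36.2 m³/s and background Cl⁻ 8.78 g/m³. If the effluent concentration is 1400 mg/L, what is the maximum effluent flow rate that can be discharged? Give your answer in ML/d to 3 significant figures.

792 ML/d

Mass balance at complete mixing: C_std·(Q_w + Q_r) = Q_w·C_e + Q_r·C_b.
Rearranging, Q_w = Q_r·(C_std − C_b)/(C_e − C_std) = 36.2·(290 − 8.78) / (1400 − 290) = 9.171 m³/s.
= 792.4 ML/d.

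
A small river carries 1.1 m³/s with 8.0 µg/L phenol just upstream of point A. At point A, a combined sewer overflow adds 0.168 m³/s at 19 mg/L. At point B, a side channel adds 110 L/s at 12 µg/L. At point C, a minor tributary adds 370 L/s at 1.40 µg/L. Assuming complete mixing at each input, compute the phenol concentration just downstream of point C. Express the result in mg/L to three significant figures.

8.0 µg/L = 0.008 mg/L.
After input A: C = (1.1·0.008 + 0.168·19) / 1.268 = 2.524 mg/L.
110 L/s = 0.11 m³/s.
12 µg/L = 0.012 mg/L.
After input B: C = (1.268·2.524 + 0.11·0.012) / 1.378 = 2.324 mg/L.
370 L/s = 0.37 m³/s.
1.40 µg/L = 0.0014 mg/L.
After input C: C = (1.378·2.324 + 0.37·0.0014) / 1.748 = 1.832 mg/L.

1.83 mg/L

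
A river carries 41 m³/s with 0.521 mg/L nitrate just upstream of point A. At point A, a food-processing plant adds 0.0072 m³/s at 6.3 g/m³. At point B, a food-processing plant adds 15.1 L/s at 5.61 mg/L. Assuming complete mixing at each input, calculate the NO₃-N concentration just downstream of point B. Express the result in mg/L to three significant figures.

0.524 mg/L

After input A: C = (41·0.521 + 0.0072·6.3) / 41.01 = 0.522 mg/L.
15.1 L/s = 0.0151 m³/s.
After input B: C = (41.01·0.522 + 0.0151·5.61) / 41.02 = 0.5239 mg/L.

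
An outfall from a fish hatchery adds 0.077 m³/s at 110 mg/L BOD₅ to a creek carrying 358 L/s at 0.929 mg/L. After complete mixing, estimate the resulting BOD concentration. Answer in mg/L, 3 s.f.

358 L/s = 0.358 m³/s.
By mass balance at complete mixing, C = (0.077·110 + 0.358·0.929) / (0.077 + 0.358) = 8.803/0.435 = 20.24 mg/L.

20.2 mg/L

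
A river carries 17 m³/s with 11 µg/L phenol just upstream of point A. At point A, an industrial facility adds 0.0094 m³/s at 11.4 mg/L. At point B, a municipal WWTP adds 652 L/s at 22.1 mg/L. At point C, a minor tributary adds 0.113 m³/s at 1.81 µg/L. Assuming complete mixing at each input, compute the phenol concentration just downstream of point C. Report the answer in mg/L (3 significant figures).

0.827 mg/L

11 µg/L = 0.011 mg/L.
After input A: C = (17·0.011 + 0.0094·11.4) / 17.01 = 0.01729 mg/L.
652 L/s = 0.652 m³/s.
After input B: C = (17.01·0.01729 + 0.652·22.1) / 17.66 = 0.8325 mg/L.
1.81 µg/L = 0.00181 mg/L.
After input C: C = (17.66·0.8325 + 0.113·0.00181) / 17.77 = 0.8272 mg/L.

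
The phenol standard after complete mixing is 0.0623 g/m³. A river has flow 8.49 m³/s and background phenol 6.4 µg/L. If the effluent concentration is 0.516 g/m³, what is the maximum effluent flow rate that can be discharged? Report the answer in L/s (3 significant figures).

1050 L/s

6.4 µg/L = 0.0064 mg/L.
Mass balance at complete mixing: C_std·(Q_w + Q_r) = Q_w·C_e + Q_r·C_b.
Rearranging, Q_w = Q_r·(C_std − C_b)/(C_e − C_std) = 8.49·(0.0623 − 0.0064) / (0.516 − 0.0623) = 1.046 m³/s.
= 1046 L/s.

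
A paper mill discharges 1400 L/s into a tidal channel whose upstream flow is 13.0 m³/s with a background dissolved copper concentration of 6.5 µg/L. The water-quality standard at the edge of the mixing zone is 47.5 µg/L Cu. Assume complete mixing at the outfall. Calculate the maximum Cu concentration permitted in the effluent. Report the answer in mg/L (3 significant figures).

1400 L/s = 1.4 m³/s.
6.5 µg/L = 0.0065 mg/L.
47.5 µg/L = 0.0475 mg/L.
Mass balance: 0.0475·14.4 = 1.4·Cₑ + 13·0.0065.
Cₑ = (0.684 − 0.0845) / 1.4 = 0.4282 mg/L.

0.428 mg/L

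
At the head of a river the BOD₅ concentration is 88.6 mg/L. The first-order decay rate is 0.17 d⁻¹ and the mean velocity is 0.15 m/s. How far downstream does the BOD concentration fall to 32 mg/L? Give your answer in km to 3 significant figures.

77.6 km

From C = C₀·e^(−kt), t = ln(C₀/C)/k = ln(88.6/32)/0.17 = 1.018/0.17 = 5.991 d.
Distance = v·t = 0.15 m/s × 5.176e+05 s = 7.764e+04 m = 77.64 km.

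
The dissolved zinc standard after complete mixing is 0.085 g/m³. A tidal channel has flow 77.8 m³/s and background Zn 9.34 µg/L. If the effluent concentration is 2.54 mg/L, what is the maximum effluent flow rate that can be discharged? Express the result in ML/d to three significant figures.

207 ML/d

9.34 µg/L = 0.00934 mg/L.
Mass balance at complete mixing: C_std·(Q_w + Q_r) = Q_w·C_e + Q_r·C_b.
Rearranging, Q_w = Q_r·(C_std − C_b)/(C_e − C_std) = 77.8·(0.085 − 0.00934) / (2.54 − 0.085) = 2.398 m³/s.
= 207.2 ML/d.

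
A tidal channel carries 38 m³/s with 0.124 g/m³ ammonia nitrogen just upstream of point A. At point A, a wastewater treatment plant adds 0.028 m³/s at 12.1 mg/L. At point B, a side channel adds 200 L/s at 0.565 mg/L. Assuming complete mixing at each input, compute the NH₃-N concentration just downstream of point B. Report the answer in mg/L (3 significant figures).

After input A: C = (38·0.124 + 0.028·12.1) / 38.03 = 0.1328 mg/L.
200 L/s = 0.2 m³/s.
After input B: C = (38.03·0.1328 + 0.2·0.565) / 38.23 = 0.1351 mg/L.

0.135 mg/L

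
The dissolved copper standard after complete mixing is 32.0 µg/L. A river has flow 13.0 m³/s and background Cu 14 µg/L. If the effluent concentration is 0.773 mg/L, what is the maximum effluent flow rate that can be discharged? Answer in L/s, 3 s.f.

14 µg/L = 0.014 mg/L.
32.0 µg/L = 0.032 mg/L.
Mass balance at complete mixing: C_std·(Q_w + Q_r) = Q_w·C_e + Q_r·C_b.
Rearranging, Q_w = Q_r·(C_std − C_b)/(C_e − C_std) = 13.0·(0.032 − 0.014) / (0.773 − 0.032) = 0.3158 m³/s.
= 315.8 L/s.

316 L/s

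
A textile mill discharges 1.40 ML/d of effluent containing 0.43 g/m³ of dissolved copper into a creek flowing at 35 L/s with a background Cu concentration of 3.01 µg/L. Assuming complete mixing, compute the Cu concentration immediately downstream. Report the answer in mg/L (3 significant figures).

0.138 mg/L

1.40 ML/d = 0.0162 m³/s.
35 L/s = 0.035 m³/s.
3.01 µg/L = 0.00301 mg/L.
By mass balance at complete mixing, C = (0.0162·0.43 + 0.035·0.00301) / (0.0162 + 0.035) = 0.007073/0.0512 = 0.1381 mg/L.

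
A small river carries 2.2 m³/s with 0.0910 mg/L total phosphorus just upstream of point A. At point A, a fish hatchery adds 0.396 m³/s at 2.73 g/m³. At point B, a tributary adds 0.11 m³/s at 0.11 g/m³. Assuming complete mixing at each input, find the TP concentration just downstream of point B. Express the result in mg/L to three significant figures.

0.478 mg/L

After input A: C = (2.2·0.091 + 0.396·2.73) / 2.596 = 0.4936 mg/L.
After input B: C = (2.596·0.4936 + 0.11·0.11) / 2.706 = 0.478 mg/L.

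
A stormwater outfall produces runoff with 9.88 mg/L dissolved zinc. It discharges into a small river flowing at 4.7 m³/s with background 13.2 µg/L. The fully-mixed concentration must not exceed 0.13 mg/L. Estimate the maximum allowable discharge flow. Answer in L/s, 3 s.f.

13.2 µg/L = 0.0132 mg/L.
Mass balance at complete mixing: C_std·(Q_w + Q_r) = Q_w·C_e + Q_r·C_b.
Rearranging, Q_w = Q_r·(C_std − C_b)/(C_e − C_std) = 4.7·(0.13 − 0.0132) / (9.88 − 0.13) = 0.0563 m³/s.
= 56.3 L/s.

56.3 L/s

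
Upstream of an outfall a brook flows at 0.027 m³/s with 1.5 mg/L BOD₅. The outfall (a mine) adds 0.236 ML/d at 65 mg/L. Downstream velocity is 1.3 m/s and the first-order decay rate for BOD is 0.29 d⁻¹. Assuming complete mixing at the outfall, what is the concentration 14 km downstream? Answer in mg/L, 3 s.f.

0.236 ML/d = 0.002731 m³/s.
After complete mixing, C₀ = (0.002731·65 + 0.027·1.5) / 0.02973 = 7.334 mg/L.
Travel time t = 1.4e+04 m / 1.3 m/s = 1.077e+04 s = 0.1246 d.
C = 7.334·exp(−0.29·0.1246) = 7.334·0.9645 = 7.073 mg/L.

7.07 mg/L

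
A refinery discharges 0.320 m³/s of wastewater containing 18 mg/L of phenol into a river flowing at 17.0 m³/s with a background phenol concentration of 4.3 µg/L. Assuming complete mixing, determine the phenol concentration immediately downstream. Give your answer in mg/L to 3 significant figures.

0.337 mg/L

4.3 µg/L = 0.0043 mg/L.
Flow-weighted mixing gives C = (0.32·18 + 17·0.0043) / (0.32 + 17) = 5.833/17.32 = 0.3368 mg/L.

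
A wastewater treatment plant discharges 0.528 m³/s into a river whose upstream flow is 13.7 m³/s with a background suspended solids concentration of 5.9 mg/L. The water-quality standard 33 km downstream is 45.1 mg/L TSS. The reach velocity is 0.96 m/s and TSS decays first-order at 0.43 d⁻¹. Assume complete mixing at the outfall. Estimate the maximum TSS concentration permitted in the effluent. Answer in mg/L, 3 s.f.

Travel time to the compliance point: t = 3.3e+04/0.96 = 3.438e+04 s = 0.3979 d; decay factor exp(−0.43·0.3979) = 0.8428.
So the concentration just after mixing may be at most 45.1/0.8428 = 53.51 mg/L.
Mass balance: 53.51·14.23 = 0.528·Cₑ + 13.7·5.9.
Cₑ = (761.4 − 80.83) / 0.528 = 1289 mg/L.

1290 mg/L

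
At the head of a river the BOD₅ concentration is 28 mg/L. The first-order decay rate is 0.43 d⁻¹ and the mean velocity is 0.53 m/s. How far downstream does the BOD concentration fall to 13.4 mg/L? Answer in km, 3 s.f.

78.5 km

From C = C₀·e^(−kt), t = ln(C₀/C)/k = ln(28/13.4)/0.43 = 0.7369/0.43 = 1.714 d.
Distance = v·t = 0.53 m/s × 1.481e+05 s = 7.848e+04 m = 78.48 km.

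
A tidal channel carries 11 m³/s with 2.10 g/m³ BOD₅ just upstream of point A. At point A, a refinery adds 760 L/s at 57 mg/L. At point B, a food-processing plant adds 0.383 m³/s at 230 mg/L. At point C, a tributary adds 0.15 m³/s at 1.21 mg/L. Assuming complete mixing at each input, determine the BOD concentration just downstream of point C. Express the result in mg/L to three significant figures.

12.6 mg/L

760 L/s = 0.76 m³/s.
After input A: C = (11·2.1 + 0.76·57) / 11.76 = 5.648 mg/L.
After input B: C = (11.76·5.648 + 0.383·230) / 12.14 = 12.72 mg/L.
After input C: C = (12.14·12.72 + 0.15·1.21) / 12.29 = 12.58 mg/L.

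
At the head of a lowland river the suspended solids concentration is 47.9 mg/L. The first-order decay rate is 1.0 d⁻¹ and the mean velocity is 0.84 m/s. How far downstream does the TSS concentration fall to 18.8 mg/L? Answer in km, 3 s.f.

67.9 km

From C = C₀·e^(−kt), t = ln(C₀/C)/k = ln(47.9/18.8)/1.0 = 0.9353/1.0 = 0.9353 d.
Distance = v·t = 0.84 m/s × 8.081e+04 s = 6.788e+04 m = 67.88 km.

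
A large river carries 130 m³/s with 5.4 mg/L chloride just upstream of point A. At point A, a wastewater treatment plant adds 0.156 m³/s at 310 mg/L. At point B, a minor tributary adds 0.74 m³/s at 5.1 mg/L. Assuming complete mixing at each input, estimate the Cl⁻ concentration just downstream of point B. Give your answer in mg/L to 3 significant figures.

5.76 mg/L

After input A: C = (130·5.4 + 0.156·310) / 130.2 = 5.765 mg/L.
After input B: C = (130.2·5.765 + 0.74·5.1) / 130.9 = 5.761 mg/L.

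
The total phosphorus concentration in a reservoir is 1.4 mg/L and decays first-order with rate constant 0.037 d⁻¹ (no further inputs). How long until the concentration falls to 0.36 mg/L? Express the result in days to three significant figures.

t = ln(C₀/C)/k = ln(1.4/0.36)/0.037 = 1.358/0.037 = 36.71 d.

36.7 d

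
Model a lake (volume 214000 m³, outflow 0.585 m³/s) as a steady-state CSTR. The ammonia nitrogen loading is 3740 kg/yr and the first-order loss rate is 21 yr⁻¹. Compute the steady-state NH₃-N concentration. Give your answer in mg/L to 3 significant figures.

Outflow Q = 0.585 m³/s × 3.156e+07 s/yr = 1.846e+07 m³/yr.
Steady-state CSTR mass balance: W = Q·C + k·V·C, so C = W/(Q + kV).
Q + kV = 1.846e+07 + 21·214000 = 2.296e+07 m³/yr.
C = 3740/2.296e+07 = 0.0001629 kg/m³ = 0.1629 mg/L.

0.163 mg/L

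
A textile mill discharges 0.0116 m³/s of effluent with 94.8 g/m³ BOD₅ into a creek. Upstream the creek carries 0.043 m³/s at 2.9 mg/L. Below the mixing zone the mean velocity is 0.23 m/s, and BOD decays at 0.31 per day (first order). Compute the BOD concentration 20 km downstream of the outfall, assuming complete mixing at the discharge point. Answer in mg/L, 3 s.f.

After complete mixing, C₀ = (0.0116·94.8 + 0.043·2.9) / 0.0546 = 22.42 mg/L.
Travel time t = 2e+04 m / 0.23 m/s = 8.696e+04 s = 1.006 d.
C = 22.42·exp(−0.31·1.006) = 22.42·0.732 = 16.41 mg/L.

16.4 mg/L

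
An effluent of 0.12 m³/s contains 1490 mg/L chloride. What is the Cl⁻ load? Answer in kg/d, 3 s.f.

15400 kg/d

Mass flux = Q·C = 0.12 m³/s × 1490 g/m³ = 178.8 g/s.
= 178.8 g/s × 86.4 = 1.545e+04 kg/d.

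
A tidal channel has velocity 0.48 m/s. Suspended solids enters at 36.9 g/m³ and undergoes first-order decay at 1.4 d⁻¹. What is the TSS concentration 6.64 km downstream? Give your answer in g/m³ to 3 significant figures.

29.5 g/m³

Travel time t = 6.64 km / 0.48 m/s = 6640/0.48 = 1.383e+04 s = 0.1601 d.
First-order decay: C = 36.9·exp(−1.4·0.1601) = 36.9·0.7992 = 29.49 g/m³.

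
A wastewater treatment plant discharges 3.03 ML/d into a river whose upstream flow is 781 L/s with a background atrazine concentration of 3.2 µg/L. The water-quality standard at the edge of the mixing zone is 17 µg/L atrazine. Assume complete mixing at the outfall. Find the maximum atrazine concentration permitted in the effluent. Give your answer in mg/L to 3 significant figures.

3.03 ML/d = 0.03507 m³/s.
781 L/s = 0.781 m³/s.
3.2 µg/L = 0.0032 mg/L.
17 µg/L = 0.017 mg/L.
Mass balance: 0.017·0.8161 = 0.03507·Cₑ + 0.781·0.0032.
Cₑ = (0.01387 − 0.002499) / 0.03507 = 0.3243 mg/L.

0.324 mg/L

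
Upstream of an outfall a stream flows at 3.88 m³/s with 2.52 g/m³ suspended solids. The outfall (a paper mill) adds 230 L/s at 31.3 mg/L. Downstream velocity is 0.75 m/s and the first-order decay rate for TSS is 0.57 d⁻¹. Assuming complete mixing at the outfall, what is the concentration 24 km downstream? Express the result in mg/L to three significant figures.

230 L/s = 0.23 m³/s.
After complete mixing, C₀ = (0.23·31.3 + 3.88·2.52) / 4.11 = 4.131 mg/L.
Travel time t = 2.4e+04 m / 0.75 m/s = 3.2e+04 s = 0.3704 d.
C = 4.131·exp(−0.57·0.3704) = 4.131·0.8097 = 3.344 mg/L.

3.34 mg/L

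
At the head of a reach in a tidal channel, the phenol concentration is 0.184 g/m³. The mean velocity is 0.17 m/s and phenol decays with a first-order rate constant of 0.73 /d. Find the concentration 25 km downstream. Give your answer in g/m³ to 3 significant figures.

0.0531 g/m³

Travel time t = 25 km / 0.17 m/s = 2.5e+04/0.17 = 1.471e+05 s = 1.702 d.
First-order decay: C = 0.184·exp(−0.73·1.702) = 0.184·0.2887 = 0.05311 g/m³.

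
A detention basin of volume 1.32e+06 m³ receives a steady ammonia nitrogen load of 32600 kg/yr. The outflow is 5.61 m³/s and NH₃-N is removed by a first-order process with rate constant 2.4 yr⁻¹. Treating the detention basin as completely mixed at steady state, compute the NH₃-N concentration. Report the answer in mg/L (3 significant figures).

Outflow Q = 5.61 m³/s × 3.156e+07 s/yr = 1.77e+08 m³/yr.
Steady-state CSTR mass balance: W = Q·C + k·V·C, so C = W/(Q + kV).
Q + kV = 1.77e+08 + 2.4·1.32e+06 = 1.802e+08 m³/yr.
C = 32600/1.802e+08 = 0.0001809 kg/m³ = 0.1809 mg/L.

0.181 mg/L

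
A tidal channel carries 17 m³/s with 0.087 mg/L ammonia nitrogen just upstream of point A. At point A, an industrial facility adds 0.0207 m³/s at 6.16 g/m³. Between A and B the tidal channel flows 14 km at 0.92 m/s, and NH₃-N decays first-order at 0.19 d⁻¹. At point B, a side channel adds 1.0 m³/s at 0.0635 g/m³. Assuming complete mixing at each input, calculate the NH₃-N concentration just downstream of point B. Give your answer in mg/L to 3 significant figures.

After input A: C = (17·0.087 + 0.0207·6.16) / 17.02 = 0.09439 mg/L.
Over the 14 km reach to input B (t = 1.522e+04 s = 0.1761 d), decay gives C = 0.09439·exp(−0.19·0.1761) = 0.09128 mg/L.
After input B: C = (17.02·0.09128 + 1·0.0635) / 18.02 = 0.08974 mg/L.

0.0897 mg/L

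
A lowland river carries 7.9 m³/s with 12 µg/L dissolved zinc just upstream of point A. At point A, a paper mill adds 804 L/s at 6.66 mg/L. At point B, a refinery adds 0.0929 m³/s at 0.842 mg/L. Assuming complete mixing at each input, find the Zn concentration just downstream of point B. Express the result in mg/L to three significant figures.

0.628 mg/L

12 µg/L = 0.012 mg/L.
804 L/s = 0.804 m³/s.
After input A: C = (7.9·0.012 + 0.804·6.66) / 8.704 = 0.6261 mg/L.
After input B: C = (8.704·0.6261 + 0.0929·0.842) / 8.797 = 0.6284 mg/L.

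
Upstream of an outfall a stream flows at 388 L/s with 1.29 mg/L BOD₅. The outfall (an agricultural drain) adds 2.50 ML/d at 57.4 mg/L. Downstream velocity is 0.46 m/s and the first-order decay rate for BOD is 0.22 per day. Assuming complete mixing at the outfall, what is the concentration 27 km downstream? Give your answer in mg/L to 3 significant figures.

4.46 mg/L

2.50 ML/d = 0.02894 m³/s.
388 L/s = 0.388 m³/s.
After complete mixing, C₀ = (0.02894·57.4 + 0.388·1.29) / 0.4169 = 5.184 mg/L.
Travel time t = 2.7e+04 m / 0.46 m/s = 5.87e+04 s = 0.6793 d.
C = 5.184·exp(−0.22·0.6793) = 5.184·0.8612 = 4.464 mg/L.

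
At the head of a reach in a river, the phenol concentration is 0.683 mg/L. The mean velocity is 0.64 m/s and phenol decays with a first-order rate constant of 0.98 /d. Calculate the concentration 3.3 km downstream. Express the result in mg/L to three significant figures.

0.644 mg/L

Travel time t = 3.3 km / 0.64 m/s = 3300/0.64 = 5156 s = 0.05968 d.
First-order decay: C = 0.683·exp(−0.98·0.05968) = 0.683·0.9432 = 0.6442 mg/L.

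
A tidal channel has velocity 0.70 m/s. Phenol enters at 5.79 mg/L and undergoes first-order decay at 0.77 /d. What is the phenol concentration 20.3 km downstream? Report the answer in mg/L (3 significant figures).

Travel time t = 20.3 km / 0.70 m/s = 2.03e+04/0.70 = 2.9e+04 s = 0.3356 d.
First-order decay: C = 5.79·exp(−0.77·0.3356) = 5.79·0.7722 = 4.471 mg/L.

4.47 mg/L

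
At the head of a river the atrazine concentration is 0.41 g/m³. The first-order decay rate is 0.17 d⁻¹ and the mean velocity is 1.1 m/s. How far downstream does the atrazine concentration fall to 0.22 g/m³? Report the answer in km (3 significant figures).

From C = C₀·e^(−kt), t = ln(C₀/C)/k = ln(0.41/0.22)/0.17 = 0.6225/0.17 = 3.662 d.
Distance = v·t = 1.1 m/s × 3.164e+05 s = 3.48e+05 m = 348 km.

348 km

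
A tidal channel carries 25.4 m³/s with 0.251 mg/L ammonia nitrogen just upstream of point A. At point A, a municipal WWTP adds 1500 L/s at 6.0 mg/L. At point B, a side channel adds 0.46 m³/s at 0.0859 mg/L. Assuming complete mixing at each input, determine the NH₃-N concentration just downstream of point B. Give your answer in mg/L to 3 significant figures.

1500 L/s = 1.5 m³/s.
After input A: C = (25.4·0.251 + 1.5·6) / 26.9 = 0.5716 mg/L.
After input B: C = (26.9·0.5716 + 0.46·0.0859) / 27.36 = 0.5634 mg/L.

0.563 mg/L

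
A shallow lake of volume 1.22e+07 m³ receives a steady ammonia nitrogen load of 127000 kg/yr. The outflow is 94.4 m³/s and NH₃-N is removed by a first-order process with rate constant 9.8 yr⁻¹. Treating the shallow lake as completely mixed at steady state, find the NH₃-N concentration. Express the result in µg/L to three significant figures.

Outflow Q = 94.4 m³/s × 3.156e+07 s/yr = 2.979e+09 m³/yr.
Steady-state CSTR mass balance: W = Q·C + k·V·C, so C = W/(Q + kV).
Q + kV = 2.979e+09 + 9.8·1.22e+07 = 3.099e+09 m³/yr.
C = 127000/3.099e+09 = 4.099e-05 kg/m³ = 0.04099 mg/L = 40.99 µg/L.

41.0 µg/L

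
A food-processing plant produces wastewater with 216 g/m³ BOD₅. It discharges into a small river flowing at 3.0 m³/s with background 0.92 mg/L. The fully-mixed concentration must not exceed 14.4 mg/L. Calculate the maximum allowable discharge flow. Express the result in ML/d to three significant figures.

17.3 ML/d

Mass balance at complete mixing: C_std·(Q_w + Q_r) = Q_w·C_e + Q_r·C_b.
Rearranging, Q_w = Q_r·(C_std − C_b)/(C_e − C_std) = 3.0·(14.4 − 0.92) / (216 − 14.4) = 0.2006 m³/s.
= 17.33 ML/d.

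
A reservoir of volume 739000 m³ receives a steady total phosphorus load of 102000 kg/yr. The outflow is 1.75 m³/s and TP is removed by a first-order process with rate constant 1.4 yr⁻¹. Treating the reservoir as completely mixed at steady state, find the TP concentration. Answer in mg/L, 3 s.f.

1.81 mg/L

Outflow Q = 1.75 m³/s × 3.156e+07 s/yr = 5.523e+07 m³/yr.
Steady-state CSTR mass balance: W = Q·C + k·V·C, so C = W/(Q + kV).
Q + kV = 5.523e+07 + 1.4·739000 = 5.626e+07 m³/yr.
C = 102000/5.626e+07 = 0.001813 kg/m³ = 1.813 mg/L.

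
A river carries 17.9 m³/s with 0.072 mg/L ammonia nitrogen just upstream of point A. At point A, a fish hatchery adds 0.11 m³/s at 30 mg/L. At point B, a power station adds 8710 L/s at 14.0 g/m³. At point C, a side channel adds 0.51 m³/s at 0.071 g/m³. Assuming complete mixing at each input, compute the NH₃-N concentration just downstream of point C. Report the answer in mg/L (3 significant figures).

4.65 mg/L

After input A: C = (17.9·0.072 + 0.11·30) / 18.01 = 0.2548 mg/L.
8710 L/s = 8.71 m³/s.
After input B: C = (18.01·0.2548 + 8.71·14) / 26.72 = 4.735 mg/L.
After input C: C = (26.72·4.735 + 0.51·0.071) / 27.23 = 4.648 mg/L.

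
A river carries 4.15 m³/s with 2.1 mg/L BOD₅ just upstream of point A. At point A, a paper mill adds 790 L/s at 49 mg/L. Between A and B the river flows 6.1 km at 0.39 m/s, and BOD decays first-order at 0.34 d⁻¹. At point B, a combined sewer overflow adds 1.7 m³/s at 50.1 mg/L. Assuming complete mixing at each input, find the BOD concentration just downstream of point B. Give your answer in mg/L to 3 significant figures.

790 L/s = 0.79 m³/s.
After input A: C = (4.15·2.1 + 0.79·49) / 4.94 = 9.6 mg/L.
Over the 6.1 km reach to input B (t = 1.564e+04 s = 0.181 d), decay gives C = 9.6·exp(−0.34·0.181) = 9.027 mg/L.
After input B: C = (4.94·9.027 + 1.7·50.1) / 6.64 = 19.54 mg/L.

19.5 mg/L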